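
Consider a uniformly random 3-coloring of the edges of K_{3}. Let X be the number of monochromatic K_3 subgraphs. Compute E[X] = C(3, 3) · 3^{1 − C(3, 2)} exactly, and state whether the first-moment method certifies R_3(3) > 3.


E[X] = C(3, 3) · 3^{1 − 3} = 1 · 3^{−2} = 1/9.
As a reduced fraction: E[X] = 1/9 ≈ 0.1111.
Is E[X] < 1? YES.
Since E[X] < 1, there exists a 3-coloring of K_{3} with no monochromatic K_3; hence R_3(3) > 3.

E[X] = 1/9 ≈ 0.1111; E[X] < 1, so R_3(3) > 3.


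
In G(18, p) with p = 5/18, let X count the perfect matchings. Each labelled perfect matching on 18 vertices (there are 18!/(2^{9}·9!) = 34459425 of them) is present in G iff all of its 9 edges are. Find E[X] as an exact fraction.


K_18 has 18!/(2^{9}·9!) = 34459425 labelled perfect matchings.
For each such perfect matching H, let X_H = 1 if all 9 edges of H are present in G. Then P[X_H = 1] = p^{9} = (5/18)^{9} = 1953125/198359290368.
Summing the indicators: E[X] = Σ_H E[X_H] = 34459425 · p^{9} = 34459425 · 1953125/198359290368 = 830908203125/2448880128.
Numerically: E[X] ≈ 339.301.

E[X] = 34459425 · (5/18)^{9} = 830908203125/2448880128 ≈ 339.301.


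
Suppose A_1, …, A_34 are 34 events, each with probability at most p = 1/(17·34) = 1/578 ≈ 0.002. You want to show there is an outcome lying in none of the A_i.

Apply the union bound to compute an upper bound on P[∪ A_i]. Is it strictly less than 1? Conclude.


Union bound: P[∪_{i=1}^{34} A_i] ≤ Σ_i P[A_i] ≤ 34·p = 34·(1/578) = 1/17.
Numerically: 1/17 ≈ 0.059.
Is 1/17 < 1? YES.
Since P[∪ A_i] ≤ 1/17 < 1, the complement has P[∩ A_i^c] ≥ 1 − 1/17 = 16/17 > 0, so some outcome avoids every A_i.

34·p = 1/17 ≈ 0.059; existence CERTIFIED by the union bound.


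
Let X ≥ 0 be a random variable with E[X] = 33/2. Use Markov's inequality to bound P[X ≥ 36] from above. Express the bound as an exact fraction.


μ = E[X] = 33/2, a = 36.
Markov: P[X ≥ 36] ≤ μ/a = (33/2)/36 = 11/24.
Numerically: ≈ 0.458333.
(Since a = 36 > μ = 16.500000, the bound 11/24 is < 1 and informative.)

P[X ≥ 36] ≤ 11/24 ≈ 0.458333.


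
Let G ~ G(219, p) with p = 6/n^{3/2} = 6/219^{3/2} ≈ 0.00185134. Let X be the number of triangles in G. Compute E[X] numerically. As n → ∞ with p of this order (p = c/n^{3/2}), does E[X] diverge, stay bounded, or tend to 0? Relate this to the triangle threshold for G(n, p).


Number of potential triangles: C(219, 3) = 1726669.
Each occurs with probability p³ ≈ (0.00185134)³ ≈ 6.34534492e-09.
By linearity: E[X] = C(219, 3)·p³ ≈ 1726669 · 6.34534492e-09 ≈ 0.010956.
Since α = 3/2 > 1, p = c/n^{3/2} = o(1/n) is below the triangle threshold p ~ 1/n. Asymptotically E[X] ~ (c³/6)·n^{3(1−α)} = (6³/6)·n^{-1.5} → 0, so by Markov's inequality G has no triangles w.h.p.

E[X] ≈ 0.010956; in regime p = Θ(1/n^{3/2}) E[X] tends to 0 (below the triangle threshold p ~ 1/n).


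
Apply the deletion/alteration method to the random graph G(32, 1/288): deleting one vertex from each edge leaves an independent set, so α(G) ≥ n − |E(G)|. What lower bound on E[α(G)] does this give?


E[|E(G)|] = C(32, 2)·p = 496 · (1/288) = 31/18.
E[α(G)] ≥ n − E[|E(G)|] = 32 − 31/18 = 545/18.
Numerically: ≈ 30.27778.
(This is only a lower bound; the true E[α(G)] may be larger.)

E[α(G)] ≥ 545/18 ≈ 30.27778.


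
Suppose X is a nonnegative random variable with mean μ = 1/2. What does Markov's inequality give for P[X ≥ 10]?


μ = E[X] = 1/2, a = 10.
Markov: P[X ≥ 10] ≤ μ/a = (1/2)/10 = 1/20.
Numerically: ≈ 0.050000.
(Since a = 10 > μ = 0.500000, the bound 1/20 is < 1 and informative.)

P[X ≥ 10] ≤ 1/20 ≈ 0.050000.


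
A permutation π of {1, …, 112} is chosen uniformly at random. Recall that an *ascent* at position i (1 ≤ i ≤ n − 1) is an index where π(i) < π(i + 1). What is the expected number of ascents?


Write X = Σ X_I over i = 1, …, 111, with X_I the indicator of one ascent.
There are 111 indicators.
For each fixed i, the pair (π(i), π(i+1)) is a uniformly random ordered pair of distinct values from {1, …, 112}; by symmetry P[π(i) < π(i+1)] = 1/2.
By linearity: E[X] = 111 · (1/2) = (112 − 1) · (1/2) = 111/2 ≈ 55.500.

E[X] = 111/2 = 55.500.


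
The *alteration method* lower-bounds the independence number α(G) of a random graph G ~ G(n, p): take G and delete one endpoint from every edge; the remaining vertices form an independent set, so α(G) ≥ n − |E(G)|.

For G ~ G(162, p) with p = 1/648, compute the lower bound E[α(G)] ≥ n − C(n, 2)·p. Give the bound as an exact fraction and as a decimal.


E[|E(G)|] = C(162, 2)·p = 13041 · (1/648) = 161/8.
E[α(G)] ≥ n − E[|E(G)|] = 162 − 161/8 = 1135/8.
Numerically: ≈ 141.875000.
(This is only a lower bound; the true E[α(G)] may be larger.)

E[α(G)] ≥ 1135/8 ≈ 141.875000.


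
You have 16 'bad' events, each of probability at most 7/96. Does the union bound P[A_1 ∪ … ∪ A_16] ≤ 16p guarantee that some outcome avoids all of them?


Union bound: P[∪_{i=1}^{16} A_i] ≤ Σ_i P[A_i] ≤ 16·p = 16·(7/96) = 7/6.
Numerically: 7/6 ≈ 1.167.
Is 7/6 < 1? NO.
Since the bound 7/6 is ≥ 1, the union bound is uninformative here; it does NOT by itself certify existence.

16·p = 7/6 ≈ 1.167; existence NOT certified by the union bound.


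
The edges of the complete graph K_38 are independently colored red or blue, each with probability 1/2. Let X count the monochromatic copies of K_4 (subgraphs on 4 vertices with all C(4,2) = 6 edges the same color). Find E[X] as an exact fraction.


Let X = Σ_S X_S over the C(38, 4) = 73815 subsets S of size 4, where X_S = 1 if the K_4 on S is monochromatic.
For a fixed S, the K_4 on S has C(4, 2) = 6 edges. P[all 6 edges red] = (1/2)^6, and likewise for blue, so P[monochromatic] = 2·(1/2)^6 = 2^{1 − 6} = 1/32.
By linearity: E[X] = C(38, 4) · 2^{1 − 6} = 73815 · 1/32 = 73815/32.
Numerically: E[X] ≈ 2306.718750.

E[X] = C(38,4)·2^(1−C(4,2)) = 73815/32 ≈ 2306.718750.


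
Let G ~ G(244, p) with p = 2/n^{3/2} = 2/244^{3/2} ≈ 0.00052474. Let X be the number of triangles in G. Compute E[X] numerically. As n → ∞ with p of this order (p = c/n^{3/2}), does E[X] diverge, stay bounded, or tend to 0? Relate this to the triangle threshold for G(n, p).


Number of potential triangles: C(244, 3) = 2391444.
Each occurs with probability p³ ≈ (0.00052474)³ ≈ 1.4448933e-10.
By linearity: E[X] = C(244, 3)·p³ ≈ 2391444 · 1.4448933e-10 ≈ 0.00035.
Since α = 3/2 > 1, p = c/n^{3/2} = o(1/n) is below the triangle threshold p ~ 1/n. Asymptotically E[X] ~ (c³/6)·n^{3(1−α)} = (2³/6)·n^{-1.5} → 0, so by Markov's inequality G has no triangles w.h.p.

E[X] ≈ 0.00035; in regime p = Θ(1/n^{3/2}) E[X] tends to 0 (below the triangle threshold p ~ 1/n).


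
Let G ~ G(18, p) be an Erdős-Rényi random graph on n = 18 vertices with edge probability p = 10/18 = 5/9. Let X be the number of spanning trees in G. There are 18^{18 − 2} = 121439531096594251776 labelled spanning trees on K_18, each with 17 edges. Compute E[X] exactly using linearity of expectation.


K_18 has 18^{18 − 2} = 121439531096594251776 labelled spanning trees.
For each such spanning tree H, let X_H = 1 if all 17 edges of H are present in G. Then P[X_H = 1] = p^{17} = (5/9)^{17} = 762939453125/16677181699666569.
Summing the indicators: E[X] = Σ_H E[X_H] = 121439531096594251776 · p^{17} = 121439531096594251776 · 762939453125/16677181699666569 = 50000000000000000/9.
Numerically: E[X] ≈ 5.5556e+15.

E[X] = 121439531096594251776 · (5/9)^{17} = 50000000000000000/9 ≈ 5.5556e+15.


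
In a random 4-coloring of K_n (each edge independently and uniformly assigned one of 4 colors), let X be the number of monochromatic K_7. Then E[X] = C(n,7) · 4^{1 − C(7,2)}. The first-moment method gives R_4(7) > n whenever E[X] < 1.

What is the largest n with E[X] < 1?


We need C(n, 7) · 4^{1 − 21} < 1, i.e. C(n, 7) < 4^{21 − 1} = 1099511627776.
Check values of n near the boundary:
  n = 177: C(177, 7) = 957664425960; 957664425960 < 1099511627776? YES
  n = 178: C(178, 7) = 996867063280; 996867063280 < 1099511627776? YES
  n = 179: C(179, 7) = 1037437234460; 1037437234460 < 1099511627776? YES
  n = 180: C(180, 7) = 1079414463600; 1079414463600 < 1099511627776? YES
  n = 181: C(181, 7) = 1122839183400; 1122839183400 < 1099511627776? NO
  n = 182: C(182, 7) = 1167752750736; 1167752750736 < 1099511627776? NO
  n = 183: C(183, 7) = 1214197462413; 1214197462413 < 1099511627776? NO
The largest n with C(n, 7) < 1099511627776 is n = 180 (where E[X] = 67463403975/68719476736 ≈ 0.982). Hence R_4(7) > 180, i.e. R_4(7) ≥ 181.

Largest n = 180; hence R_4(7) > 180.


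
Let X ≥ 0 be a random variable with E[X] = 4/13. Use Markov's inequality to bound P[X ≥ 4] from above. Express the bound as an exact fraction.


μ = E[X] = 4/13, a = 4.
Markov: P[X ≥ 4] ≤ μ/a = (4/13)/4 = 1/13.
Numerically: ≈ 0.076923.
(Since a = 4 > μ = 0.307692, the bound 1/13 is < 1 and informative.)

P[X ≥ 4] ≤ 1/13 ≈ 0.076923.


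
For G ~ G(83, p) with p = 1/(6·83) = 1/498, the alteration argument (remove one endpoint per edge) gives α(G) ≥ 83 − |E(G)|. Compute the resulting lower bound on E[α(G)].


E[|E(G)|] = C(83, 2)·p = 3403 · (1/498) = 41/6.
E[α(G)] ≥ n − E[|E(G)|] = 83 − 41/6 = 457/6.
Numerically: ≈ 76.167.
(This is only a lower bound; the true E[α(G)] may be larger.)

E[α(G)] ≥ 457/6 ≈ 76.167.


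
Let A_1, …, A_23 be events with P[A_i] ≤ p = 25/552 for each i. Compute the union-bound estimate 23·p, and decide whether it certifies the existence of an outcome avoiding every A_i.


Union bound: P[∪_{i=1}^{23} A_i] ≤ Σ_i P[A_i] ≤ 23·p = 23·(25/552) = 25/24.
Numerically: 25/24 ≈ 1.04167.
Is 25/24 < 1? NO.
Since the bound 25/24 is ≥ 1, the union bound is uninformative here; it does NOT by itself certify existence.

23·p = 25/24 ≈ 1.04167; existence NOT certified by the union bound.


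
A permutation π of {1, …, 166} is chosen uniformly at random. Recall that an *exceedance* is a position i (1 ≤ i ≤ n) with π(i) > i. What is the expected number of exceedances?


Write X = Σ_{i=1}^{166} X_i, where X_i = 1_{π(i) > i}.
For each fixed i, π(i) is uniform over {1, …, 166} (marginal of a uniform permutation), so P[π(i) > i] = (n − i)/n. Summing: Σ_{i=1}^{166} (n − i)/n = (0 + 1 + … + 165)/166 = 166(166 − 1)/(2·166) = (166 − 1)/2.
Hence E[X] = Σ_{i=1}^{166} (166 − i)/166 = 165/2 ≈ 82.500000.

E[X] = 165/2 = 82.500000.


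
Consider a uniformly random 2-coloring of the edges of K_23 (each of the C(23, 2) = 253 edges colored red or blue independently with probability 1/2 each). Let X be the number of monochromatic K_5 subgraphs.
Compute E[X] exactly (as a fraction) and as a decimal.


Let X = Σ_S X_S over the C(23, 5) = 33649 subsets S of size 5, where X_S = 1 if the K_5 on S is monochromatic.
For a fixed S, the K_5 on S has C(5, 2) = 10 edges. P[all 10 edges red] = (1/2)^10, and likewise for blue, so P[monochromatic] = 2·(1/2)^10 = 2^{1 − 10} = 1/512.
Summing: E[X] = C(23, 5) · 2^{1 − 10} = 33649 · 1/512 = 33649/512.
Numerically: E[X] ≈ 65.720703.

E[X] = C(23,5)·2^(1−C(5,2)) = 33649/512 ≈ 65.720703.


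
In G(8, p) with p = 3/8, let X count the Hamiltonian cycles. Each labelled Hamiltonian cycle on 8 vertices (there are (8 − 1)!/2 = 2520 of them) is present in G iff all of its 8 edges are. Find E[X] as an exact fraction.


K_8 has (8 − 1)!/2 = 2520 labelled Hamiltonian cycles.
For each such Hamiltonian cycle H, let X_H = 1 if all 8 edges of H are present in G. Then P[X_H = 1] = p^{8} = (3/8)^{8} = 6561/16777216.
By linearity of expectation: E[X] = Σ_H E[X_H] = 2520 · p^{8} = 2520 · 6561/16777216 = 2066715/2097152.
Numerically: E[X] ≈ 0.985487.

E[X] = 2520 · (3/8)^{8} = 2066715/2097152 ≈ 0.985487.


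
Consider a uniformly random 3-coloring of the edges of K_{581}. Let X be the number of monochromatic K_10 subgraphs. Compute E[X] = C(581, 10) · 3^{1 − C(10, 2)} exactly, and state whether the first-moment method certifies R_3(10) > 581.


E[X] = C(581, 10) · 3^{1 − 45} = 1117316416086113363120 · 3^{−44} = 1117316416086113363120/984770902183611232881.
As a reduced fraction: E[X] = 1117316416086113363120/984770902183611232881 ≈ 1.1346.
Is E[X] < 1? NO.
Since E[X] ≥ 1, the first-moment bound is inconclusive at n = 581; it does NOT by itself certify R_3(10) > 581.

E[X] = 1117316416086113363120/984770902183611232881 ≈ 1.1346; E[X] ≥ 1; first-moment method inconclusive here.


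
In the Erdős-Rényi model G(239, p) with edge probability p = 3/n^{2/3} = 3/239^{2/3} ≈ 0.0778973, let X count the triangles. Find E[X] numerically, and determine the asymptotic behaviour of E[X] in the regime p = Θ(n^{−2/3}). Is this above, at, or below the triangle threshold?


Number of potential triangles: C(239, 3) = 2246839.
Each occurs with probability p³ ≈ (0.0778973)³ ≈ 4.72680800e-04.
By linearity: E[X] = C(239, 3)·p³ ≈ 2246839 · 4.72680800e-04 ≈ 1062.037657.
Since α = 2/3 < 1, p = c/n^{2/3} ≫ 1/n is above the triangle threshold p ~ 1/n. Asymptotically E[X] ~ (c³/6)·n^{3(1−α)} = (3³/6)·n^{1} → ∞; triangles are abundant w.h.p.

E[X] ≈ 1062.037657; in regime p = Θ(1/n^{2/3}) E[X] diverges (above the triangle threshold p ~ 1/n).


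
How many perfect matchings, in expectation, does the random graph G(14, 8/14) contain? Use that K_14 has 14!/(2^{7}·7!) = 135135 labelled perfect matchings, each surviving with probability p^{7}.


K_14 has 14!/(2^{7}·7!) = 135135 labelled perfect matchings.
For each such perfect matching H, let X_H = 1 if all 7 edges of H are present in G. Then P[X_H = 1] = p^{7} = (4/7)^{7} = 16384/823543.
Summing the indicators: E[X] = Σ_H E[X_H] = 135135 · p^{7} = 135135 · 16384/823543 = 316293120/117649.
Numerically: E[X] ≈ 2688.45.

E[X] = 135135 · (4/7)^{7} = 316293120/117649 ≈ 2688.45.


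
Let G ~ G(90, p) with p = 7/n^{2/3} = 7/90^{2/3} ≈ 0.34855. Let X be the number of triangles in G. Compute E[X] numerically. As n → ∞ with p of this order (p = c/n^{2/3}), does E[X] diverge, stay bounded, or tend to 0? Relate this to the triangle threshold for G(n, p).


Number of potential triangles: C(90, 3) = 117480.
Each occurs with probability p³ ≈ (0.34855)³ ≈ 4.2345679e-02.
By linearity: E[X] = C(90, 3)·p³ ≈ 117480 · 4.2345679e-02 ≈ 4974.77037.
Since α = 2/3 < 1, p = c/n^{2/3} ≫ 1/n is above the triangle threshold p ~ 1/n. Asymptotically E[X] ~ (c³/6)·n^{3(1−α)} = (7³/6)·n^{1} → ∞; triangles are abundant w.h.p.

E[X] ≈ 4974.77037; in regime p = Θ(1/n^{2/3}) E[X] diverges (above the triangle threshold p ~ 1/n).


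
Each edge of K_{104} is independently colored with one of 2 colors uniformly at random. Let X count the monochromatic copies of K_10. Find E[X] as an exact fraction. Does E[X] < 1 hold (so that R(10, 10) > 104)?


E[X] = C(104, 10) · 2^{1 − 45} = 26100986351440 · 2^{−44} = 26100986351440/17592186044416.
As a reduced fraction: E[X] = 1631311646965/1099511627776 ≈ 1.483669.
Is E[X] < 1? NO.
Since E[X] ≥ 1, the first-moment bound is inconclusive at n = 104; it does NOT by itself certify R(10, 10) > 104.

E[X] = 1631311646965/1099511627776 ≈ 1.483669; E[X] ≥ 1; first-moment method inconclusive here.


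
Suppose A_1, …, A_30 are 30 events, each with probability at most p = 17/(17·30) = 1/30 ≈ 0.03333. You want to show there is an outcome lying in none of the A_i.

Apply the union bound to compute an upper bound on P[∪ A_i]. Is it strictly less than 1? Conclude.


Union bound: P[∪_{i=1}^{30} A_i] ≤ Σ_i P[A_i] ≤ 30·p = 30·(1/30) = 1.
Numerically: 1 ≈ 1.00000.
Is 1 < 1? NO.
Since the bound 1 is ≥ 1, the union bound is uninformative here; it does NOT by itself certify existence.

30·p = 1 ≈ 1.00000; existence NOT certified by the union bound.


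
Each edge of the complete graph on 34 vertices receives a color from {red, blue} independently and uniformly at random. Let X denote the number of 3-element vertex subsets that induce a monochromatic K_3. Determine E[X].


Let X = Σ_S X_S over the C(34, 3) = 5984 subsets S of size 3, where X_S = 1 if the K_3 on S is monochromatic.
For a fixed S, the K_3 on S has C(3, 2) = 3 edges. P[all 3 edges red] = (1/2)^3, and likewise for blue, so P[monochromatic] = 2·(1/2)^3 = 2^{1 − 3} = 1/4.
By linearity of expectation: E[X] = C(34, 3) · 2^{1 − 3} = 5984 · 1/4 = 1496.
Numerically: E[X] ≈ 1496.00000.

E[X] = C(34,3)·2^(1−C(3,2)) = 1496 ≈ 1496.00000.


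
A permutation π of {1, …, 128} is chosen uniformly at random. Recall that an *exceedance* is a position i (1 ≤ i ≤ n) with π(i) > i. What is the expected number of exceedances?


Write X = Σ_{i=1}^{128} X_i, where X_i = 1_{π(i) > i}.
For each fixed i, π(i) is uniform over {1, …, 128} (marginal of a uniform permutation), so P[π(i) > i] = (n − i)/n. Summing: Σ_{i=1}^{128} (n − i)/n = (0 + 1 + … + 127)/128 = 128(128 − 1)/(2·128) = (128 − 1)/2.
Hence E[X] = Σ_{i=1}^{128} (128 − i)/128 = 127/2 ≈ 63.500.

E[X] = 127/2 = 63.500.


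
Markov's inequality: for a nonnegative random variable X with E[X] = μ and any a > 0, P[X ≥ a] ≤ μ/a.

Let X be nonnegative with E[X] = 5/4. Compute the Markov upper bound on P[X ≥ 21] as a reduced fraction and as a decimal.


μ = E[X] = 5/4, a = 21.
Markov: P[X ≥ 21] ≤ μ/a = (5/4)/21 = 5/84.
Numerically: ≈ 0.05952.
(Since a = 21 > μ = 1.25000, the bound 5/84 is < 1 and informative.)

P[X ≥ 21] ≤ 5/84 ≈ 0.05952.


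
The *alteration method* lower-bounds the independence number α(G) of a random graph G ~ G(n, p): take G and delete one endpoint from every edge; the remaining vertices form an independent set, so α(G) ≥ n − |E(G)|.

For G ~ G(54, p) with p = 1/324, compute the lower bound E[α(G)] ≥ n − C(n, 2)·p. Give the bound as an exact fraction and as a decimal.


E[|E(G)|] = C(54, 2)·p = 1431 · (1/324) = 53/12.
E[α(G)] ≥ n − E[|E(G)|] = 54 − 53/12 = 595/12.
Numerically: ≈ 49.58333.
(This is only a lower bound; the true E[α(G)] may be larger.)

E[α(G)] ≥ 595/12 ≈ 49.58333.


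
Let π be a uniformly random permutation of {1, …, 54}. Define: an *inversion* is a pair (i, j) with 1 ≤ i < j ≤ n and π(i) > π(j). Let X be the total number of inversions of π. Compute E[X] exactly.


Write X = Σ X_I over the C(54, 2) = 1431 pairs i < j, with X_I the indicator of one inversion.
There are 1431 indicators.
For each fixed pair i < j, the values π(i) and π(j) are two distinct elements of {1, …, 54} in uniformly random order; by symmetry P[π(i) > π(j)] = 1/2.
By linearity: E[X] = 1431 · (1/2) = C(54, 2) · (1/2) = 1431/2 = 1431/2 ≈ 715.5000.

E[X] = 1431/2 = 715.5000.


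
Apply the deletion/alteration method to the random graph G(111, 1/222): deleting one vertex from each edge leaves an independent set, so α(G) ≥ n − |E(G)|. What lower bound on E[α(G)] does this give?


E[|E(G)|] = C(111, 2)·p = 6105 · (1/222) = 55/2.
E[α(G)] ≥ n − E[|E(G)|] = 111 − 55/2 = 167/2.
Numerically: ≈ 83.500.
(This is only a lower bound; the true E[α(G)] may be larger.)

E[α(G)] ≥ 167/2 ≈ 83.500.


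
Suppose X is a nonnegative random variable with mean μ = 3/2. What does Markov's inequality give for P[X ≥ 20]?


μ = E[X] = 3/2, a = 20.
Markov: P[X ≥ 20] ≤ μ/a = (3/2)/20 = 3/40.
Numerically: ≈ 0.075000.
(Since a = 20 > μ = 1.500000, the bound 3/40 is < 1 and informative.)

P[X ≥ 20] ≤ 3/40 ≈ 0.075000.


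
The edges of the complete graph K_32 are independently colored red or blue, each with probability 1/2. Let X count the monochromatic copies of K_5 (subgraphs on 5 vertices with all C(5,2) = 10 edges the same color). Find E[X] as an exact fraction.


Let X = Σ_S X_S over the C(32, 5) = 201376 subsets S of size 5, where X_S = 1 if the K_5 on S is monochromatic.
For a fixed S, the K_5 on S has C(5, 2) = 10 edges. P[all 10 edges red] = (1/2)^10, and likewise for blue, so P[monochromatic] = 2·(1/2)^10 = 2^{1 − 10} = 1/512.
By linearity of expectation: E[X] = C(32, 5) · 2^{1 − 10} = 201376 · 1/512 = 6293/16.
Numerically: E[X] ≈ 393.312500.

E[X] = C(32,5)·2^(1−C(5,2)) = 6293/16 ≈ 393.312500.


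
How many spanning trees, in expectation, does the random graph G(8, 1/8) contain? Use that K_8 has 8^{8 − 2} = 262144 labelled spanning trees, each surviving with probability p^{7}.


K_8 has 8^{8 − 2} = 262144 labelled spanning trees.
For each such spanning tree H, let X_H = 1 if all 7 edges of H are present in G. Then P[X_H = 1] = p^{7} = (1/8)^{7} = 1/2097152.
By linearity of expectation: E[X] = Σ_H E[X_H] = 262144 · p^{7} = 262144 · 1/2097152 = 1/8.
Numerically: E[X] ≈ 0.125.

E[X] = 262144 · (1/8)^{7} = 1/8 ≈ 0.125.


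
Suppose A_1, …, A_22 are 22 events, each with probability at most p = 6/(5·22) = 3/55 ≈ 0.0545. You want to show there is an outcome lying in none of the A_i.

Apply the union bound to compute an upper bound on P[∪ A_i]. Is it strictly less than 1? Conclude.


Union bound: P[∪_{i=1}^{22} A_i] ≤ Σ_i P[A_i] ≤ 22·p = 22·(3/55) = 6/5.
Numerically: 6/5 ≈ 1.2000.
Is 6/5 < 1? NO.
Since the bound 6/5 is ≥ 1, the union bound is uninformative here; it does NOT by itself certify existence.

22·p = 6/5 ≈ 1.2000; existence NOT certified by the union bound.


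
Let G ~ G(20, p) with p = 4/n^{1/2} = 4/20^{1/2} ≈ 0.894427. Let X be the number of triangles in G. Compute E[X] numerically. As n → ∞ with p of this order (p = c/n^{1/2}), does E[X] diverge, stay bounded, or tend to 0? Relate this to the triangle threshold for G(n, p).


Number of potential triangles: C(20, 3) = 1140.
Each occurs with probability p³ ≈ (0.894427)³ ≈ 7.15541753e-01.
By linearity: E[X] = C(20, 3)·p³ ≈ 1140 · 7.15541753e-01 ≈ 815.717598.
Since α = 1/2 < 1, p = c/n^{1/2} ≫ 1/n is above the triangle threshold p ~ 1/n. Asymptotically E[X] ~ (c³/6)·n^{3(1−α)} = (4³/6)·n^{1.5} → ∞; triangles are abundant w.h.p.

E[X] ≈ 815.717598; in regime p = Θ(1/n^{1/2}) E[X] diverges (above the triangle threshold p ~ 1/n).


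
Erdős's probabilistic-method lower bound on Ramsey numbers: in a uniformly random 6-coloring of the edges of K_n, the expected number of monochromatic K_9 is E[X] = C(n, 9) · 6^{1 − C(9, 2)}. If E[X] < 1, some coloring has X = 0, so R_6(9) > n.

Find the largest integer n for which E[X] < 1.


We need C(n, 9) · 6^{1 − 36} < 1, i.e. C(n, 9) < 6^{36 − 1} = 1719070799748422591028658176.
Check values of n near the boundary:
  n = 4404: C(4404, 9) = 1703375445537161676647015880; 1703375445537161676647015880 < 1719070799748422591028658176? YES
  n = 4405: C(4405, 9) = 1706862792900636302463627150; 1706862792900636302463627150 < 1719070799748422591028658176? YES
  n = 4406: C(4406, 9) = 1710356485221788389505285700; 1710356485221788389505285700 < 1719070799748422591028658176? YES
  n = 4407: C(4407, 9) = 1713856532599459170657070050; 1713856532599459170657070050 < 1719070799748422591028658176? YES
  n = 4408: C(4408, 9) = 1717362945146264156457459600; 1717362945146264156457459600 < 1719070799748422591028658176? YES
  n = 4409: C(4409, 9) = 1720875732988608787686577131; 1720875732988608787686577131 < 1719070799748422591028658176? NO
  n = 4410: C(4410, 9) = 1724394906266704102180823710; 1724394906266704102180823710 < 1719070799748422591028658176? NO
The largest n with C(n, 9) < 1719070799748422591028658176 is n = 4408 (where E[X] = 35778394690547169926197075/35813974994758803979763712 ≈ 0.9990). Hence R_6(9) > 4408, i.e. R_6(9) ≥ 4409.

Largest n = 4408; hence R_6(9) > 4408.


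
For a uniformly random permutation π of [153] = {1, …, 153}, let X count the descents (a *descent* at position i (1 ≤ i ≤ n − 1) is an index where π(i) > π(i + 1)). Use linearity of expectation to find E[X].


Write X = Σ X_I over i = 1, …, 152, with X_I the indicator of one descent.
There are 152 indicators.
For each fixed i, the pair (π(i), π(i+1)) is a uniformly random ordered pair of distinct values from {1, …, 153}; by symmetry P[π(i) > π(i+1)] = 1/2.
By linearity: E[X] = 152 · (1/2) = (153 − 1) · (1/2) = 76 ≈ 76.0000.

E[X] = 76 = 76.0000.


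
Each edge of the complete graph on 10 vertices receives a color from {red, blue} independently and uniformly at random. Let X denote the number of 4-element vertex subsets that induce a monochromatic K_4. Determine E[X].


Let X = Σ_S X_S over the C(10, 4) = 210 subsets S of size 4, where X_S = 1 if the K_4 on S is monochromatic.
For a fixed S, the K_4 on S has C(4, 2) = 6 edges. P[all 6 edges red] = (1/2)^6, and likewise for blue, so P[monochromatic] = 2·(1/2)^6 = 2^{1 − 6} = 1/32.
Summing: E[X] = C(10, 4) · 2^{1 − 6} = 210 · 1/32 = 105/16.
Numerically: E[X] ≈ 6.562500.

E[X] = C(10,4)·2^(1−C(4,2)) = 105/16 ≈ 6.562500.


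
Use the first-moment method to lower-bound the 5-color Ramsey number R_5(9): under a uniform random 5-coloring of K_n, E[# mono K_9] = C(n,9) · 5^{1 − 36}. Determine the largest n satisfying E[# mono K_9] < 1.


We need C(n, 9) · 5^{1 − 36} < 1, i.e. C(n, 9) < 5^{36 − 1} = 2910383045673370361328125.
Check values of n near the boundary:
  n = 2167: C(2167, 9) = 2855899084841489792706810; 2855899084841489792706810 < 2910383045673370361328125? YES
  n = 2168: C(2168, 9) = 2867804175977929537095120; 2867804175977929537095120 < 2910383045673370361328125? YES
  n = 2169: C(2169, 9) = 2879753360044504243499683; 2879753360044504243499683 < 2910383045673370361328125? YES
  n = 2170: C(2170, 9) = 2891746779868845075610510; 2891746779868845075610510 < 2910383045673370361328125? YES
  n = 2171: C(2171, 9) = 2903784578674959601827205; 2903784578674959601827205 < 2910383045673370361328125? YES
  n = 2172: C(2172, 9) = 2915866900084148060642020; 2915866900084148060642020 < 2910383045673370361328125? NO
  n = 2173: C(2173, 9) = 2927993888115921319674265; 2927993888115921319674265 < 2910383045673370361328125? NO
  n = 2174: C(2174, 9) = 2940165687188920530702934; 2940165687188920530702934 < 2910383045673370361328125? NO
The largest n with C(n, 9) < 2910383045673370361328125 is n = 2171 (where E[X] = 580756915734991920365441/582076609134674072265625 ≈ 0.997733). Hence R_5(9) > 2171, i.e. R_5(9) ≥ 2172.

Largest n = 2171; hence R_5(9) > 2171.


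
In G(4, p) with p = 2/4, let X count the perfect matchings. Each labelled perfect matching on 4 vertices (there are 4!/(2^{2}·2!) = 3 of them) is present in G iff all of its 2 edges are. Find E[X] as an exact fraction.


K_4 has 4!/(2^{2}·2!) = 3 labelled perfect matchings.
For each such perfect matching H, let X_H = 1 if all 2 edges of H are present in G. Then P[X_H = 1] = p^{2} = (1/2)^{2} = 1/4.
Summing the indicators: E[X] = Σ_H E[X_H] = 3 · p^{2} = 3 · 1/4 = 3/4.
Numerically: E[X] ≈ 0.75.

E[X] = 3 · (1/2)^{2} = 3/4 ≈ 0.75.


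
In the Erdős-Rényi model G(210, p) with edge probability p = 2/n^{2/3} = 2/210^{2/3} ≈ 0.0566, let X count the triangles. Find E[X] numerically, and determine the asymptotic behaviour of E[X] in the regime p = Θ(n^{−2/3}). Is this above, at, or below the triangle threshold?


Number of potential triangles: C(210, 3) = 1521520.
Each occurs with probability p³ ≈ (0.0566)³ ≈ 1.81406e-04.
By linearity: E[X] = C(210, 3)·p³ ≈ 1521520 · 1.81406e-04 ≈ 276.013.
Since α = 2/3 < 1, p = c/n^{2/3} ≫ 1/n is above the triangle threshold p ~ 1/n. Asymptotically E[X] ~ (c³/6)·n^{3(1−α)} = (2³/6)·n^{1} → ∞; triangles are abundant w.h.p.

E[X] ≈ 276.013; in regime p = Θ(1/n^{2/3}) E[X] diverges (above the triangle threshold p ~ 1/n).


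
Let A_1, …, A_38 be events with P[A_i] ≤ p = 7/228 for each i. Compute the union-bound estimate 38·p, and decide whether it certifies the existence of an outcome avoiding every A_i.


Union bound: P[∪_{i=1}^{38} A_i] ≤ Σ_i P[A_i] ≤ 38·p = 38·(7/228) = 7/6.
Numerically: 7/6 ≈ 1.1666667.
Is 7/6 < 1? NO.
Since the bound 7/6 is ≥ 1, the union bound is uninformative here; it does NOT by itself certify existence.

38·p = 7/6 ≈ 1.1666667; existence NOT certified by the union bound.


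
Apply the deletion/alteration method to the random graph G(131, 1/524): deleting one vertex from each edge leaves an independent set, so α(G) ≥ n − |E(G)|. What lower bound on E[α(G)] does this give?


E[|E(G)|] = C(131, 2)·p = 8515 · (1/524) = 65/4.
E[α(G)] ≥ n − E[|E(G)|] = 131 − 65/4 = 459/4.
Numerically: ≈ 114.750000.
(This is only a lower bound; the true E[α(G)] may be larger.)

E[α(G)] ≥ 459/4 ≈ 114.750000.


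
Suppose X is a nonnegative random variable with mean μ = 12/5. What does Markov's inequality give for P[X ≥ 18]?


μ = E[X] = 12/5, a = 18.
Markov: P[X ≥ 18] ≤ μ/a = (12/5)/18 = 2/15.
Numerically: ≈ 0.1333.
(Since a = 18 > μ = 2.4000, the bound 2/15 is < 1 and informative.)

P[X ≥ 18] ≤ 2/15 ≈ 0.1333.


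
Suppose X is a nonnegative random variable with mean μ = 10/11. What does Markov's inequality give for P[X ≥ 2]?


μ = E[X] = 10/11, a = 2.
Markov: P[X ≥ 2] ≤ μ/a = (10/11)/2 = 5/11.
Numerically: ≈ 0.455.
(Since a = 2 > μ = 0.909, the bound 5/11 is < 1 and informative.)

P[X ≥ 2] ≤ 5/11 ≈ 0.455.


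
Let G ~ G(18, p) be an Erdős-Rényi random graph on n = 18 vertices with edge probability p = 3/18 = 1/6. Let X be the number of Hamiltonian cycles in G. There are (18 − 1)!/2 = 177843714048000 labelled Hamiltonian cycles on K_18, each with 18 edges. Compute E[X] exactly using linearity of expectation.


K_18 has (18 − 1)!/2 = 177843714048000 labelled Hamiltonian cycles.
For each such Hamiltonian cycle H, let X_H = 1 if all 18 edges of H are present in G. Then P[X_H = 1] = p^{18} = (1/6)^{18} = 1/101559956668416.
Summing the indicators: E[X] = Σ_H E[X_H] = 177843714048000 · p^{18} = 177843714048000 · 1/101559956668416 = 14889875/8503056.
Numerically: E[X] ≈ 1.7511.

E[X] = 177843714048000 · (1/6)^{18} = 14889875/8503056 ≈ 1.7511.


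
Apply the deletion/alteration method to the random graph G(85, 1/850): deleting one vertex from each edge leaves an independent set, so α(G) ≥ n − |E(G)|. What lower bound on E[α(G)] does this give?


E[|E(G)|] = C(85, 2)·p = 3570 · (1/850) = 21/5.
E[α(G)] ≥ n − E[|E(G)|] = 85 − 21/5 = 404/5.
Numerically: ≈ 80.8000.
(This is only a lower bound; the true E[α(G)] may be larger.)

E[α(G)] ≥ 404/5 ≈ 80.8000.


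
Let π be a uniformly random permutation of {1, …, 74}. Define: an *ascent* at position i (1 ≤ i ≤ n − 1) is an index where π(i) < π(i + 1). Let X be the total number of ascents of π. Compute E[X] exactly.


Write X = Σ X_I over i = 1, …, 73, with X_I the indicator of one ascent.
There are 73 indicators.
For each fixed i, the pair (π(i), π(i+1)) is a uniformly random ordered pair of distinct values from {1, …, 74}; by symmetry P[π(i) < π(i+1)] = 1/2.
By linearity: E[X] = 73 · (1/2) = (74 − 1) · (1/2) = 73/2 ≈ 36.50000.

E[X] = 73/2 = 36.50000.


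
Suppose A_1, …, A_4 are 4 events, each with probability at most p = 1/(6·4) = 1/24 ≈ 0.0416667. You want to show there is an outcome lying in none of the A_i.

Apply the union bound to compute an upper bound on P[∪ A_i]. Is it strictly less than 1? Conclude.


Union bound: P[∪_{i=1}^{4} A_i] ≤ Σ_i P[A_i] ≤ 4·p = 4·(1/24) = 1/6.
Numerically: 1/6 ≈ 0.1666667.
Is 1/6 < 1? YES.
Since P[∪ A_i] ≤ 1/6 < 1, the complement has P[∩ A_i^c] ≥ 1 − 1/6 = 5/6 > 0, so some outcome avoids every A_i.

4·p = 1/6 ≈ 0.1666667; existence CERTIFIED by the union bound.


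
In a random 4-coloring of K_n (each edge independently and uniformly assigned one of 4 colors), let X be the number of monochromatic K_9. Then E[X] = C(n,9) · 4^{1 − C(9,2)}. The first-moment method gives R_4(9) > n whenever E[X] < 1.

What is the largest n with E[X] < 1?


We need C(n, 9) · 4^{1 − 36} < 1, i.e. C(n, 9) < 4^{36 − 1} = 1180591620717411303424.
Check values of n near the boundary:
  n = 910: C(910, 9) = 1133378248346922788210; 1133378248346922788210 < 1180591620717411303424? YES
  n = 911: C(911, 9) = 1144686900492291197405; 1144686900492291197405 < 1180591620717411303424? YES
  n = 912: C(912, 9) = 1156095740032081475120; 1156095740032081475120 < 1180591620717411303424? YES
  n = 913: C(913, 9) = 1167605542753639808390; 1167605542753639808390 < 1180591620717411303424? YES
  n = 914: C(914, 9) = 1179217089587653905932; 1179217089587653905932 < 1180591620717411303424? YES
  n = 915: C(915, 9) = 1190931166636537885130; 1190931166636537885130 < 1180591620717411303424? NO
The largest n with C(n, 9) < 1180591620717411303424 is n = 914 (where E[X] = 294804272396913476483/295147905179352825856 ≈ 0.99884). Hence R_4(9) > 914, i.e. R_4(9) ≥ 915.

Largest n = 914; hence R_4(9) > 914.


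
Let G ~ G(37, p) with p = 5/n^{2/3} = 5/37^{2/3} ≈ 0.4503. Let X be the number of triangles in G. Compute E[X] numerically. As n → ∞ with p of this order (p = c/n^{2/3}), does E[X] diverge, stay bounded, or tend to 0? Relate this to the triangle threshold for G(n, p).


Number of potential triangles: C(37, 3) = 7770.
Each occurs with probability p³ ≈ (0.4503)³ ≈ 9.13075237e-02.
By linearity: E[X] = C(37, 3)·p³ ≈ 7770 · 9.13075237e-02 ≈ 709.459459.
Since α = 2/3 < 1, p = c/n^{2/3} ≫ 1/n is above the triangle threshold p ~ 1/n. Asymptotically E[X] ~ (c³/6)·n^{3(1−α)} = (5³/6)·n^{1} → ∞; triangles are abundant w.h.p.

E[X] ≈ 709.459459; in regime p = Θ(1/n^{2/3}) E[X] diverges (above the triangle threshold p ~ 1/n).


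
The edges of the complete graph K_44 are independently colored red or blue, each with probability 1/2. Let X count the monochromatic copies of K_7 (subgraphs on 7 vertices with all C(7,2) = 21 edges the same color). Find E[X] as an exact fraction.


Let X = Σ_S X_S over the C(44, 7) = 38320568 subsets S of size 7, where X_S = 1 if the K_7 on S is monochromatic.
For a fixed S, the K_7 on S has C(7, 2) = 21 edges. P[all 21 edges red] = (1/2)^21, and likewise for blue, so P[monochromatic] = 2·(1/2)^21 = 2^{1 − 21} = 1/1048576.
By linearity: E[X] = C(44, 7) · 2^{1 − 21} = 38320568 · 1/1048576 = 4790071/131072.
Numerically: E[X] ≈ 36.545.

E[X] = C(44,7)·2^(1−C(7,2)) = 4790071/131072 ≈ 36.545.


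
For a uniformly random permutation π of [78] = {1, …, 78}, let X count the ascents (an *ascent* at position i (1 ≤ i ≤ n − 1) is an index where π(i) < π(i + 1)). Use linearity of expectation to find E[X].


Write X = Σ X_I over i = 1, …, 77, with X_I the indicator of one ascent.
There are 77 indicators.
For each fixed i, the pair (π(i), π(i+1)) is a uniformly random ordered pair of distinct values from {1, …, 78}; by symmetry P[π(i) < π(i+1)] = 1/2.
By linearity: E[X] = 77 · (1/2) = (78 − 1) · (1/2) = 77/2 ≈ 38.50000.

E[X] = 77/2 = 38.50000.


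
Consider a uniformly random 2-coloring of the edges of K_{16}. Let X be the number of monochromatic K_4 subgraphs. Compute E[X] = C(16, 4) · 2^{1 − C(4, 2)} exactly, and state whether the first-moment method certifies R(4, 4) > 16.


E[X] = C(16, 4) · 2^{1 − 6} = 1820 · 2^{−5} = 1820/32.
As a reduced fraction: E[X] = 455/8 ≈ 56.8750.
Is E[X] < 1? NO.
Since E[X] ≥ 1, the first-moment bound is inconclusive at n = 16; it does NOT by itself certify R(4, 4) > 16.

E[X] = 455/8 ≈ 56.8750; E[X] ≥ 1; first-moment method inconclusive here.


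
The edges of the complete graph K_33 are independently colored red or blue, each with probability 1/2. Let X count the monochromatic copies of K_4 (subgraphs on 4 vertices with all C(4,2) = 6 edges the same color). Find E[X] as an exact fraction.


Let X = Σ_S X_S over the C(33, 4) = 40920 subsets S of size 4, where X_S = 1 if the K_4 on S is monochromatic.
For a fixed S, the K_4 on S has C(4, 2) = 6 edges. P[all 6 edges red] = (1/2)^6, and likewise for blue, so P[monochromatic] = 2·(1/2)^6 = 2^{1 − 6} = 1/32.
By linearity of expectation: E[X] = C(33, 4) · 2^{1 − 6} = 40920 · 1/32 = 5115/4.
Numerically: E[X] ≈ 1278.750.

E[X] = C(33,4)·2^(1−C(4,2)) = 5115/4 ≈ 1278.750.


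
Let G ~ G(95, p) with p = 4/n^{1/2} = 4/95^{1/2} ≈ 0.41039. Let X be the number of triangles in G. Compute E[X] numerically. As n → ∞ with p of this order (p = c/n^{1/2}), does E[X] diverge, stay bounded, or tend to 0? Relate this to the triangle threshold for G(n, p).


Number of potential triangles: C(95, 3) = 138415.
Each occurs with probability p³ ≈ (0.41039)³ ≈ 6.9118542e-02.
By linearity: E[X] = C(95, 3)·p³ ≈ 138415 · 6.9118542e-02 ≈ 9567.04294.
Since α = 1/2 < 1, p = c/n^{1/2} ≫ 1/n is above the triangle threshold p ~ 1/n. Asymptotically E[X] ~ (c³/6)·n^{3(1−α)} = (4³/6)·n^{1.5} → ∞; triangles are abundant w.h.p.

E[X] ≈ 9567.04294; in regime p = Θ(1/n^{1/2}) E[X] diverges (above the triangle threshold p ~ 1/n).


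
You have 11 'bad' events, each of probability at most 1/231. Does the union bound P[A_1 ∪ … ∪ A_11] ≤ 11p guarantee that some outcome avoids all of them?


Union bound: P[∪_{i=1}^{11} A_i] ≤ Σ_i P[A_i] ≤ 11·p = 11·(1/231) = 1/21.
Numerically: 1/21 ≈ 0.047619.
Is 1/21 < 1? YES.
Since P[∪ A_i] ≤ 1/21 < 1, the complement has P[∩ A_i^c] ≥ 1 − 1/21 = 20/21 > 0, so some outcome avoids every A_i.

11·p = 1/21 ≈ 0.047619; existence CERTIFIED by the union bound.


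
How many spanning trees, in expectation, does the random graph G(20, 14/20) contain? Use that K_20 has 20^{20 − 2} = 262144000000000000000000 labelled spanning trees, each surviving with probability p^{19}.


K_20 has 20^{20 − 2} = 262144000000000000000000 labelled spanning trees.
For each such spanning tree H, let X_H = 1 if all 19 edges of H are present in G. Then P[X_H = 1] = p^{19} = (7/10)^{19} = 11398895185373143/10000000000000000000.
By linearity of expectation: E[X] = Σ_H E[X_H] = 262144000000000000000000 · p^{19} = 262144000000000000000000 · 11398895185373143/10000000000000000000 = 1494075989737228599296/5.
Numerically: E[X] ≈ 2.988e+20.

E[X] = 262144000000000000000000 · (7/10)^{19} = 1494075989737228599296/5 ≈ 2.988e+20.


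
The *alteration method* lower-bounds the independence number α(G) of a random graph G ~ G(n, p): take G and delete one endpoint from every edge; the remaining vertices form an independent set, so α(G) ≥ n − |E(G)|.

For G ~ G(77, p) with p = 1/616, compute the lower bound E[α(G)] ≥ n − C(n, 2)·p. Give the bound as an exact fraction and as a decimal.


E[|E(G)|] = C(77, 2)·p = 2926 · (1/616) = 19/4.
E[α(G)] ≥ n − E[|E(G)|] = 77 − 19/4 = 289/4.
Numerically: ≈ 72.2500.
(This is only a lower bound; the true E[α(G)] may be larger.)

E[α(G)] ≥ 289/4 ≈ 72.2500.


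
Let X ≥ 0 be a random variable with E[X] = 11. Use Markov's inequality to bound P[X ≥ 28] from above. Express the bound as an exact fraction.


μ = E[X] = 11, a = 28.
Markov: P[X ≥ 28] ≤ μ/a = (11)/28 = 11/28.
Numerically: ≈ 0.392857.
(Since a = 28 > μ = 11.000000, the bound 11/28 is < 1 and informative.)

P[X ≥ 28] ≤ 11/28 ≈ 0.392857.


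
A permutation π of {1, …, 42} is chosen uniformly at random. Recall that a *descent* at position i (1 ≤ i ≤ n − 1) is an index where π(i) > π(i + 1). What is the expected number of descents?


Write X = Σ X_I over i = 1, …, 41, with X_I the indicator of one descent.
There are 41 indicators.
For each fixed i, the pair (π(i), π(i+1)) is a uniformly random ordered pair of distinct values from {1, …, 42}; by symmetry P[π(i) > π(i+1)] = 1/2.
By linearity: E[X] = 41 · (1/2) = (42 − 1) · (1/2) = 41/2 ≈ 20.500.

E[X] = 41/2 = 20.500.


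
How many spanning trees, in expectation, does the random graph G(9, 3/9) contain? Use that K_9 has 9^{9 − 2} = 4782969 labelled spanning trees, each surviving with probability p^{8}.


K_9 has 9^{9 − 2} = 4782969 labelled spanning trees.
For each such spanning tree H, let X_H = 1 if all 8 edges of H are present in G. Then P[X_H = 1] = p^{8} = (1/3)^{8} = 1/6561.
Summing the indicators: E[X] = Σ_H E[X_H] = 4782969 · p^{8} = 4782969 · 1/6561 = 729.
Numerically: E[X] ≈ 729.

E[X] = 4782969 · (1/3)^{8} = 729 ≈ 729.
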